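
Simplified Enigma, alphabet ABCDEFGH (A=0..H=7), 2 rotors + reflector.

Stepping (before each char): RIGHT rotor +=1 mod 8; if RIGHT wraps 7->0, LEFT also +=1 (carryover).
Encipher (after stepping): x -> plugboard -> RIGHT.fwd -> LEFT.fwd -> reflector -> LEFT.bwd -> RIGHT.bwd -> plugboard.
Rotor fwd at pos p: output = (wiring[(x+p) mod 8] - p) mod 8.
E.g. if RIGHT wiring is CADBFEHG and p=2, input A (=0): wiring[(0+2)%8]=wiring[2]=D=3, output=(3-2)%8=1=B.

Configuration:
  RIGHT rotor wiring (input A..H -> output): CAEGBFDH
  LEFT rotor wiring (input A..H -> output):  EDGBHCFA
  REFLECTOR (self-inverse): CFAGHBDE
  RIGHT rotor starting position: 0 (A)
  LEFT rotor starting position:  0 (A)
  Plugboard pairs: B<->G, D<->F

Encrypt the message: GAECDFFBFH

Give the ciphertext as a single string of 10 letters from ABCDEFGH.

Char 1 ('G'): step: R->1, L=0; G->plug->B->R->D->L->B->refl->F->L'->G->R'->G->plug->B
Char 2 ('A'): step: R->2, L=0; A->plug->A->R->C->L->G->refl->D->L'->B->R'->E->plug->E
Char 3 ('E'): step: R->3, L=0; E->plug->E->R->E->L->H->refl->E->L'->A->R'->D->plug->F
Char 4 ('C'): step: R->4, L=0; C->plug->C->R->H->L->A->refl->C->L'->F->R'->A->plug->A
Char 5 ('D'): step: R->5, L=0; D->plug->F->R->H->L->A->refl->C->L'->F->R'->D->plug->F
Char 6 ('F'): step: R->6, L=0; F->plug->D->R->C->L->G->refl->D->L'->B->R'->B->plug->G
Char 7 ('F'): step: R->7, L=0; F->plug->D->R->F->L->C->refl->A->L'->H->R'->E->plug->E
Char 8 ('B'): step: R->0, L->1 (L advanced); B->plug->G->R->D->L->G->refl->D->L'->H->R'->H->plug->H
Char 9 ('F'): step: R->1, L=1; F->plug->D->R->A->L->C->refl->A->L'->C->R'->F->plug->D
Char 10 ('H'): step: R->2, L=1; H->plug->H->R->G->L->H->refl->E->L'->F->R'->F->plug->D

Answer: BEFAFGEHDD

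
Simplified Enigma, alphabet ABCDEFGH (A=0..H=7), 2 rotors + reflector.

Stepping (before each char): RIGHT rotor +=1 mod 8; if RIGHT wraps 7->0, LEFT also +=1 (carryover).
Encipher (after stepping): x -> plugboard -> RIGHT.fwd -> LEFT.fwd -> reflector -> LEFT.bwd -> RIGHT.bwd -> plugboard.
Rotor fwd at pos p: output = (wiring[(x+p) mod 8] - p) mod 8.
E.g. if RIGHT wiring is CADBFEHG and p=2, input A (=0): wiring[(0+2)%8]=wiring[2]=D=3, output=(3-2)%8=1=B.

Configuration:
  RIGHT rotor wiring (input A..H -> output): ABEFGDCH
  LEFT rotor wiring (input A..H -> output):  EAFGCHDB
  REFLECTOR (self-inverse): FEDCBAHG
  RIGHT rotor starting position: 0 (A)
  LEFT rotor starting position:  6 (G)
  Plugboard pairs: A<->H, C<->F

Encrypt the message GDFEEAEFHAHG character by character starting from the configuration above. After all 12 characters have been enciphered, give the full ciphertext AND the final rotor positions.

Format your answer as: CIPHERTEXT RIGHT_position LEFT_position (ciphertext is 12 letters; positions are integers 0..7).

Char 1 ('G'): step: R->1, L=6; G->plug->G->R->G->L->E->refl->B->L'->H->R'->H->plug->A
Char 2 ('D'): step: R->2, L=6; D->plug->D->R->B->L->D->refl->C->L'->D->R'->B->plug->B
Char 3 ('F'): step: R->3, L=6; F->plug->C->R->A->L->F->refl->A->L'->F->R'->F->plug->C
Char 4 ('E'): step: R->4, L=6; E->plug->E->R->E->L->H->refl->G->L'->C->R'->A->plug->H
Char 5 ('E'): step: R->5, L=6; E->plug->E->R->E->L->H->refl->G->L'->C->R'->C->plug->F
Char 6 ('A'): step: R->6, L=6; A->plug->H->R->F->L->A->refl->F->L'->A->R'->G->plug->G
Char 7 ('E'): step: R->7, L=6; E->plug->E->R->G->L->E->refl->B->L'->H->R'->F->plug->C
Char 8 ('F'): step: R->0, L->7 (L advanced); F->plug->C->R->E->L->H->refl->G->L'->D->R'->F->plug->C
Char 9 ('H'): step: R->1, L=7; H->plug->A->R->A->L->C->refl->D->L'->F->R'->D->plug->D
Char 10 ('A'): step: R->2, L=7; A->plug->H->R->H->L->E->refl->B->L'->C->R'->A->plug->H
Char 11 ('H'): step: R->3, L=7; H->plug->A->R->C->L->B->refl->E->L'->H->R'->D->plug->D
Char 12 ('G'): step: R->4, L=7; G->plug->G->R->A->L->C->refl->D->L'->F->R'->F->plug->C
Final: ciphertext=ABCHFGCCDHDC, RIGHT=4, LEFT=7

Answer: ABCHFGCCDHDC 4 7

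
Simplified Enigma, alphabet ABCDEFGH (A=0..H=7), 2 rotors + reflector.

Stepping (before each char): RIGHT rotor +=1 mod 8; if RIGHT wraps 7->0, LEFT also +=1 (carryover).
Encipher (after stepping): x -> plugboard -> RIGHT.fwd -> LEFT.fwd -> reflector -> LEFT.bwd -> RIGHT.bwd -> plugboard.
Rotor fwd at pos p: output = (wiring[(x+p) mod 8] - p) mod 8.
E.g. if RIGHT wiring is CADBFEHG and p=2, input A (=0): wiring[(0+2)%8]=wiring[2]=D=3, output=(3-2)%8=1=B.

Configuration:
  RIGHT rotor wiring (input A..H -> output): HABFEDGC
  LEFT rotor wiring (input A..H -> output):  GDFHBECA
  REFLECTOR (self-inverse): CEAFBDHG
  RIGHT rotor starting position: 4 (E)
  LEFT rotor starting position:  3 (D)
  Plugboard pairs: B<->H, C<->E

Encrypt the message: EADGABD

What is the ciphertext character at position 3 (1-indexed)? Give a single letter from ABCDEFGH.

Char 1 ('E'): step: R->5, L=3; E->plug->C->R->F->L->D->refl->F->L'->E->R'->F->plug->F
Char 2 ('A'): step: R->6, L=3; A->plug->A->R->A->L->E->refl->B->L'->C->R'->D->plug->D
Char 3 ('D'): step: R->7, L=3; D->plug->D->R->C->L->B->refl->E->L'->A->R'->B->plug->H

H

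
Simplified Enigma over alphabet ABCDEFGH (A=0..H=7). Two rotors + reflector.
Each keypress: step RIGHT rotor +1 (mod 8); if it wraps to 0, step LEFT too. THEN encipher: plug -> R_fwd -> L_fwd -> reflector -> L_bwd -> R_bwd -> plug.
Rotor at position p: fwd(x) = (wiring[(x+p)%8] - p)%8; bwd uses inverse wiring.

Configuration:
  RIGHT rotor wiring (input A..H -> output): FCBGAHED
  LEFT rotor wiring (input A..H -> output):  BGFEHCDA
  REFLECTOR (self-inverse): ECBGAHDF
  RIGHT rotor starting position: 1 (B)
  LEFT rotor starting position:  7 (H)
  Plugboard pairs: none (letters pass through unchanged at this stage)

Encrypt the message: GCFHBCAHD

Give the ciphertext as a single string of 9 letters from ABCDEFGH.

Answer: CFBCCBEGH

Derivation:
Char 1 ('G'): step: R->2, L=7; G->plug->G->R->D->L->G->refl->D->L'->G->R'->C->plug->C
Char 2 ('C'): step: R->3, L=7; C->plug->C->R->E->L->F->refl->H->L'->C->R'->F->plug->F
Char 3 ('F'): step: R->4, L=7; F->plug->F->R->G->L->D->refl->G->L'->D->R'->B->plug->B
Char 4 ('H'): step: R->5, L=7; H->plug->H->R->D->L->G->refl->D->L'->G->R'->C->plug->C
Char 5 ('B'): step: R->6, L=7; B->plug->B->R->F->L->A->refl->E->L'->H->R'->C->plug->C
Char 6 ('C'): step: R->7, L=7; C->plug->C->R->D->L->G->refl->D->L'->G->R'->B->plug->B
Char 7 ('A'): step: R->0, L->0 (L advanced); A->plug->A->R->F->L->C->refl->B->L'->A->R'->E->plug->E
Char 8 ('H'): step: R->1, L=0; H->plug->H->R->E->L->H->refl->F->L'->C->R'->G->plug->G
Char 9 ('D'): step: R->2, L=0; D->plug->D->R->F->L->C->refl->B->L'->A->R'->H->plug->H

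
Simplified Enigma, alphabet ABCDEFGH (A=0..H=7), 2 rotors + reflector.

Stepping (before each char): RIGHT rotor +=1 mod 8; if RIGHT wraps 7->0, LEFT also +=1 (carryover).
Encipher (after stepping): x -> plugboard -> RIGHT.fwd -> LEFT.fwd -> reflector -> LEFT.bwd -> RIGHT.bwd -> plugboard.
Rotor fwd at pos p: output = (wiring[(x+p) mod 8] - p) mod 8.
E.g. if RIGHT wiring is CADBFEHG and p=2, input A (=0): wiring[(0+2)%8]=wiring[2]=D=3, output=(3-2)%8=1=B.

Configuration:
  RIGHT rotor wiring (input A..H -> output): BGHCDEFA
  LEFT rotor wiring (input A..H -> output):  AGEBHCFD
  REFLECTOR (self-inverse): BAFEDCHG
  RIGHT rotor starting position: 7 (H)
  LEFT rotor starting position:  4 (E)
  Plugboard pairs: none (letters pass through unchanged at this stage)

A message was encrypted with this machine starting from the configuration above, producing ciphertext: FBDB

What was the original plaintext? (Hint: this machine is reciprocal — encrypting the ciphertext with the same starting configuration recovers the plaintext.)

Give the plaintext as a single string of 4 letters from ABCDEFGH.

Answer: AEAA

Derivation:
Char 1 ('F'): step: R->0, L->5 (L advanced); F->plug->F->R->E->L->B->refl->A->L'->B->R'->A->plug->A
Char 2 ('B'): step: R->1, L=5; B->plug->B->R->G->L->E->refl->D->L'->D->R'->E->plug->E
Char 3 ('D'): step: R->2, L=5; D->plug->D->R->C->L->G->refl->H->L'->F->R'->A->plug->A
Char 4 ('B'): step: R->3, L=5; B->plug->B->R->A->L->F->refl->C->L'->H->R'->A->plug->A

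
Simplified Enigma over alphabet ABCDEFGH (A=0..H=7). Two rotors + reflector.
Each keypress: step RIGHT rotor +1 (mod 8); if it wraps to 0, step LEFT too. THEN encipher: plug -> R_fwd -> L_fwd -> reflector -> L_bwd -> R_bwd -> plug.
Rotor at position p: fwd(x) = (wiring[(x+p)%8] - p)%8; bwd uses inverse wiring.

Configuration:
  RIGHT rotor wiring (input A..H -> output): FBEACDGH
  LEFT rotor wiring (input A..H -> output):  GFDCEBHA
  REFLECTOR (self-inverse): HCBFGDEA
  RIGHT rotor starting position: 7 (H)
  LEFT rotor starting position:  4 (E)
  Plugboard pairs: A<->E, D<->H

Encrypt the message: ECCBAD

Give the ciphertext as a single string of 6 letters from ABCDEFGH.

Answer: HDFAHH

Derivation:
Char 1 ('E'): step: R->0, L->5 (L advanced); E->plug->A->R->F->L->G->refl->E->L'->A->R'->D->plug->H
Char 2 ('C'): step: R->1, L=5; C->plug->C->R->H->L->H->refl->A->L'->E->R'->H->plug->D
Char 3 ('C'): step: R->2, L=5; C->plug->C->R->A->L->E->refl->G->L'->F->R'->F->plug->F
Char 4 ('B'): step: R->3, L=5; B->plug->B->R->H->L->H->refl->A->L'->E->R'->E->plug->A
Char 5 ('A'): step: R->4, L=5; A->plug->E->R->B->L->C->refl->B->L'->D->R'->D->plug->H
Char 6 ('D'): step: R->5, L=5; D->plug->H->R->F->L->G->refl->E->L'->A->R'->D->plug->H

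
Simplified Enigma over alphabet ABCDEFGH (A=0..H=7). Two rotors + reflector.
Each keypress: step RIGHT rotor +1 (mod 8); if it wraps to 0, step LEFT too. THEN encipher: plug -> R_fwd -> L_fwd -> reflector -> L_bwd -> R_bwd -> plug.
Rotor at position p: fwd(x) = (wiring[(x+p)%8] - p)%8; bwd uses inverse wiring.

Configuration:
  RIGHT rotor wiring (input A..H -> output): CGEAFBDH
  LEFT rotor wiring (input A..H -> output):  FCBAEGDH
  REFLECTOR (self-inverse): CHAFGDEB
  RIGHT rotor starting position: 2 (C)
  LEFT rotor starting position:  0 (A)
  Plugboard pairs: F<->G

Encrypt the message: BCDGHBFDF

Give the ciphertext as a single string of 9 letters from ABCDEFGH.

Answer: GGAFDHCBE

Derivation:
Char 1 ('B'): step: R->3, L=0; B->plug->B->R->C->L->B->refl->H->L'->H->R'->F->plug->G
Char 2 ('C'): step: R->4, L=0; C->plug->C->R->H->L->H->refl->B->L'->C->R'->F->plug->G
Char 3 ('D'): step: R->5, L=0; D->plug->D->R->F->L->G->refl->E->L'->E->R'->A->plug->A
Char 4 ('G'): step: R->6, L=0; G->plug->F->R->C->L->B->refl->H->L'->H->R'->G->plug->F
Char 5 ('H'): step: R->7, L=0; H->plug->H->R->E->L->E->refl->G->L'->F->R'->D->plug->D
Char 6 ('B'): step: R->0, L->1 (L advanced); B->plug->B->R->G->L->G->refl->E->L'->H->R'->H->plug->H
Char 7 ('F'): step: R->1, L=1; F->plug->G->R->G->L->G->refl->E->L'->H->R'->C->plug->C
Char 8 ('D'): step: R->2, L=1; D->plug->D->R->H->L->E->refl->G->L'->G->R'->B->plug->B
Char 9 ('F'): step: R->3, L=1; F->plug->G->R->D->L->D->refl->F->L'->E->R'->E->plug->E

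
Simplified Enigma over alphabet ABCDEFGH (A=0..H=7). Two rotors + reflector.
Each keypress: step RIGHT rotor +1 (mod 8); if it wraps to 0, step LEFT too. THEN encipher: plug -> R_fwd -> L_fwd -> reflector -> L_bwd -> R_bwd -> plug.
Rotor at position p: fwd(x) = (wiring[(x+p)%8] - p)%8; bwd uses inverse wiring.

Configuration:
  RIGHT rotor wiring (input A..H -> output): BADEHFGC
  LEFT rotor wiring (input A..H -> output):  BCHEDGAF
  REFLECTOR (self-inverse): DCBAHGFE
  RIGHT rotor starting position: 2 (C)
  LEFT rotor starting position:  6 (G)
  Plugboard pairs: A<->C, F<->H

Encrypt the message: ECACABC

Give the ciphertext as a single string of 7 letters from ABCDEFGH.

Char 1 ('E'): step: R->3, L=6; E->plug->E->R->H->L->A->refl->D->L'->C->R'->C->plug->A
Char 2 ('C'): step: R->4, L=6; C->plug->A->R->D->L->E->refl->H->L'->B->R'->B->plug->B
Char 3 ('A'): step: R->5, L=6; A->plug->C->R->F->L->G->refl->F->L'->G->R'->F->plug->H
Char 4 ('C'): step: R->6, L=6; C->plug->A->R->A->L->C->refl->B->L'->E->R'->B->plug->B
Char 5 ('A'): step: R->7, L=6; A->plug->C->R->B->L->H->refl->E->L'->D->R'->A->plug->C
Char 6 ('B'): step: R->0, L->7 (L advanced); B->plug->B->R->A->L->G->refl->F->L'->E->R'->D->plug->D
Char 7 ('C'): step: R->1, L=7; C->plug->A->R->H->L->B->refl->C->L'->B->R'->G->plug->G

Answer: ABHBCDG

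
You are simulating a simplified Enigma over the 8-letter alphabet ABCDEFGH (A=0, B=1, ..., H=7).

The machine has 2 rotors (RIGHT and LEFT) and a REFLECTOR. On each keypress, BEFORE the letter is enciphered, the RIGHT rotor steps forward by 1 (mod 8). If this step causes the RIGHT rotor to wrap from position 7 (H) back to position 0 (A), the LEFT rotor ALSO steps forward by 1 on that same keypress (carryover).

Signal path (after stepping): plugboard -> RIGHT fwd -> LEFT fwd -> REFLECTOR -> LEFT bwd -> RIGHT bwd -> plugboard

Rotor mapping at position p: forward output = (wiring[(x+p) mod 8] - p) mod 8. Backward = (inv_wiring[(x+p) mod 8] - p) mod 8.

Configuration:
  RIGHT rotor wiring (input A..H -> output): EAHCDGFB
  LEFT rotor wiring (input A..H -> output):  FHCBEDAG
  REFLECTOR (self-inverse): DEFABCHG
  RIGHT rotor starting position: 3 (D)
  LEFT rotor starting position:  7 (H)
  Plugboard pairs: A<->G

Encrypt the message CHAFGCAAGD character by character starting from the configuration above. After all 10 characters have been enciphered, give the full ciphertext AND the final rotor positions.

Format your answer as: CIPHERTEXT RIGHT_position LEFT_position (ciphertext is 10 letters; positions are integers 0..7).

Char 1 ('C'): step: R->4, L=7; C->plug->C->R->B->L->G->refl->H->L'->A->R'->E->plug->E
Char 2 ('H'): step: R->5, L=7; H->plug->H->R->G->L->E->refl->B->L'->H->R'->D->plug->D
Char 3 ('A'): step: R->6, L=7; A->plug->G->R->F->L->F->refl->C->L'->E->R'->F->plug->F
Char 4 ('F'): step: R->7, L=7; F->plug->F->R->E->L->C->refl->F->L'->F->R'->B->plug->B
Char 5 ('G'): step: R->0, L->0 (L advanced); G->plug->A->R->E->L->E->refl->B->L'->D->R'->E->plug->E
Char 6 ('C'): step: R->1, L=0; C->plug->C->R->B->L->H->refl->G->L'->H->R'->A->plug->G
Char 7 ('A'): step: R->2, L=0; A->plug->G->R->C->L->C->refl->F->L'->A->R'->B->plug->B
Char 8 ('A'): step: R->3, L=0; A->plug->G->R->F->L->D->refl->A->L'->G->R'->E->plug->E
Char 9 ('G'): step: R->4, L=0; G->plug->A->R->H->L->G->refl->H->L'->B->R'->C->plug->C
Char 10 ('D'): step: R->5, L=0; D->plug->D->R->H->L->G->refl->H->L'->B->R'->A->plug->G
Final: ciphertext=EDFBEGBECG, RIGHT=5, LEFT=0

Answer: EDFBEGBECG 5 0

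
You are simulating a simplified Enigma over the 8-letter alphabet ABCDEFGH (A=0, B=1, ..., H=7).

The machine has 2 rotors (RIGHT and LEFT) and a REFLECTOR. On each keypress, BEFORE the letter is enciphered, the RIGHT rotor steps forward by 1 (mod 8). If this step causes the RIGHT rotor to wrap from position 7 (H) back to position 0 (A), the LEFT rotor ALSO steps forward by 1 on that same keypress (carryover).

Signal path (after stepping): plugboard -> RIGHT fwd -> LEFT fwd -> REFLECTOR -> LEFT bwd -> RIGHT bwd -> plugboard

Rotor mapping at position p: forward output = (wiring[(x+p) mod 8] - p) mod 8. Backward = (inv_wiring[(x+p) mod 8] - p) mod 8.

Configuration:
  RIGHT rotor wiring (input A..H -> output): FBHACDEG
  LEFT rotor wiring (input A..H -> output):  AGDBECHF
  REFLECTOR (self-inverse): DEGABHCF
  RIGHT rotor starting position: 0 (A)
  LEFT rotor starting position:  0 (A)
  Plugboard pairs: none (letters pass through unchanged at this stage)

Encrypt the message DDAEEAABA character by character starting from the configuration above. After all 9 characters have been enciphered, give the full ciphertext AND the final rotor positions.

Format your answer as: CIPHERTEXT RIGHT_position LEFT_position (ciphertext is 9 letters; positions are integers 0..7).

Char 1 ('D'): step: R->1, L=0; D->plug->D->R->B->L->G->refl->C->L'->F->R'->G->plug->G
Char 2 ('D'): step: R->2, L=0; D->plug->D->R->B->L->G->refl->C->L'->F->R'->A->plug->A
Char 3 ('A'): step: R->3, L=0; A->plug->A->R->F->L->C->refl->G->L'->B->R'->D->plug->D
Char 4 ('E'): step: R->4, L=0; E->plug->E->R->B->L->G->refl->C->L'->F->R'->F->plug->F
Char 5 ('E'): step: R->5, L=0; E->plug->E->R->E->L->E->refl->B->L'->D->R'->G->plug->G
Char 6 ('A'): step: R->6, L=0; A->plug->A->R->G->L->H->refl->F->L'->H->R'->C->plug->C
Char 7 ('A'): step: R->7, L=0; A->plug->A->R->H->L->F->refl->H->L'->G->R'->B->plug->B
Char 8 ('B'): step: R->0, L->1 (L advanced); B->plug->B->R->B->L->C->refl->G->L'->F->R'->A->plug->A
Char 9 ('A'): step: R->1, L=1; A->plug->A->R->A->L->F->refl->H->L'->H->R'->C->plug->C
Final: ciphertext=GADFGCBAC, RIGHT=1, LEFT=1

Answer: GADFGCBAC 1 1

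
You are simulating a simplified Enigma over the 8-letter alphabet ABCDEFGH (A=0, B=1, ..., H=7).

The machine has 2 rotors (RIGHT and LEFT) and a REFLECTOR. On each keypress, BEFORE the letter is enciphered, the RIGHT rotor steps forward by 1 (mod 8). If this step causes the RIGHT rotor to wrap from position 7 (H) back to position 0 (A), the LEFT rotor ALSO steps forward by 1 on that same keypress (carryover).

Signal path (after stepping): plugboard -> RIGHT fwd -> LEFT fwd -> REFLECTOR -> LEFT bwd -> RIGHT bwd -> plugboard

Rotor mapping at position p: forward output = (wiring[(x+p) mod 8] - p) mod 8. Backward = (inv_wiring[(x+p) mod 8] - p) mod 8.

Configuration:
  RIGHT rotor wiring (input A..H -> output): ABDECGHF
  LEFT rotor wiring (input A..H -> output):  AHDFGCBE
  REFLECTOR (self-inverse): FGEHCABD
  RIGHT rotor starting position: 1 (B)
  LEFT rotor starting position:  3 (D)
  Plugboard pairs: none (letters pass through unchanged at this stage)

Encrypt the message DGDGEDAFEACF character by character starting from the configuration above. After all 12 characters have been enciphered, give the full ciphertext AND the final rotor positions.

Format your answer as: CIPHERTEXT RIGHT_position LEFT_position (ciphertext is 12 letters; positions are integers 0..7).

Answer: FHBHBFDEGBBH 5 4

Derivation:
Char 1 ('D'): step: R->2, L=3; D->plug->D->R->E->L->B->refl->G->L'->D->R'->F->plug->F
Char 2 ('G'): step: R->3, L=3; G->plug->G->R->G->L->E->refl->C->L'->A->R'->H->plug->H
Char 3 ('D'): step: R->4, L=3; D->plug->D->R->B->L->D->refl->H->L'->C->R'->B->plug->B
Char 4 ('G'): step: R->5, L=3; G->plug->G->R->H->L->A->refl->F->L'->F->R'->H->plug->H
Char 5 ('E'): step: R->6, L=3; E->plug->E->R->F->L->F->refl->A->L'->H->R'->B->plug->B
Char 6 ('D'): step: R->7, L=3; D->plug->D->R->E->L->B->refl->G->L'->D->R'->F->plug->F
Char 7 ('A'): step: R->0, L->4 (L advanced); A->plug->A->R->A->L->C->refl->E->L'->E->R'->D->plug->D
Char 8 ('F'): step: R->1, L=4; F->plug->F->R->G->L->H->refl->D->L'->F->R'->E->plug->E
Char 9 ('E'): step: R->2, L=4; E->plug->E->R->F->L->D->refl->H->L'->G->R'->G->plug->G
Char 10 ('A'): step: R->3, L=4; A->plug->A->R->B->L->G->refl->B->L'->H->R'->B->plug->B
Char 11 ('C'): step: R->4, L=4; C->plug->C->R->D->L->A->refl->F->L'->C->R'->B->plug->B
Char 12 ('F'): step: R->5, L=4; F->plug->F->R->G->L->H->refl->D->L'->F->R'->H->plug->H
Final: ciphertext=FHBHBFDEGBBH, RIGHT=5, LEFT=4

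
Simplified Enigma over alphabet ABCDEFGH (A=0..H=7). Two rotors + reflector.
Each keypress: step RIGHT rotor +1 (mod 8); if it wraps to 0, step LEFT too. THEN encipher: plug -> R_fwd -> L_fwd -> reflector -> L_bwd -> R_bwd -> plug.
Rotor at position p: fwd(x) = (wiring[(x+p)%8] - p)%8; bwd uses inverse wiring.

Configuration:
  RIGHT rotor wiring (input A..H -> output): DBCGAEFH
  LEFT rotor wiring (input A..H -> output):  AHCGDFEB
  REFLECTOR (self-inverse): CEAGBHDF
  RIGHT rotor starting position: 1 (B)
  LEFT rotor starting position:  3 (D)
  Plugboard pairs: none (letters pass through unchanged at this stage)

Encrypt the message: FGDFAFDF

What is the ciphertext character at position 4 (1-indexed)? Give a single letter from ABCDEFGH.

Char 1 ('F'): step: R->2, L=3; F->plug->F->R->F->L->F->refl->H->L'->H->R'->H->plug->H
Char 2 ('G'): step: R->3, L=3; G->plug->G->R->G->L->E->refl->B->L'->D->R'->A->plug->A
Char 3 ('D'): step: R->4, L=3; D->plug->D->R->D->L->B->refl->E->L'->G->R'->G->plug->G
Char 4 ('F'): step: R->5, L=3; F->plug->F->R->F->L->F->refl->H->L'->H->R'->A->plug->A

A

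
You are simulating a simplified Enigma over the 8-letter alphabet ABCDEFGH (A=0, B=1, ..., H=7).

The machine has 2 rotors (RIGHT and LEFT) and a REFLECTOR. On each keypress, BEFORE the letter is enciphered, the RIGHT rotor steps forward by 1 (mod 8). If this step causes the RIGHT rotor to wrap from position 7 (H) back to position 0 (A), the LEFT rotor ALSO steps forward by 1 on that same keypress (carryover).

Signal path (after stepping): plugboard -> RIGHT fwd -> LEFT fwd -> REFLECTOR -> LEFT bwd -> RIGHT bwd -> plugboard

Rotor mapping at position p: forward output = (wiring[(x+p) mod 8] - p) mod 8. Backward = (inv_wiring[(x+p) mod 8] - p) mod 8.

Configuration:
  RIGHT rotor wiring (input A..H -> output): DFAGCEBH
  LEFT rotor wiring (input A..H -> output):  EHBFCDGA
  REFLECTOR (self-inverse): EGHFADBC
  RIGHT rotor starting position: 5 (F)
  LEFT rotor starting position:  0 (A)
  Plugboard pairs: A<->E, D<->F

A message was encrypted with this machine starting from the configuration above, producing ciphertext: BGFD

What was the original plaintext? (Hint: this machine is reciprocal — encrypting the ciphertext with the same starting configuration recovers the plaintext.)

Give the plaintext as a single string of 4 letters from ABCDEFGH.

Char 1 ('B'): step: R->6, L=0; B->plug->B->R->B->L->H->refl->C->L'->E->R'->G->plug->G
Char 2 ('G'): step: R->7, L=0; G->plug->G->R->F->L->D->refl->F->L'->D->R'->F->plug->D
Char 3 ('F'): step: R->0, L->1 (L advanced); F->plug->D->R->G->L->H->refl->C->L'->E->R'->F->plug->D
Char 4 ('D'): step: R->1, L=1; D->plug->F->R->A->L->G->refl->B->L'->D->R'->E->plug->A

Answer: GDDA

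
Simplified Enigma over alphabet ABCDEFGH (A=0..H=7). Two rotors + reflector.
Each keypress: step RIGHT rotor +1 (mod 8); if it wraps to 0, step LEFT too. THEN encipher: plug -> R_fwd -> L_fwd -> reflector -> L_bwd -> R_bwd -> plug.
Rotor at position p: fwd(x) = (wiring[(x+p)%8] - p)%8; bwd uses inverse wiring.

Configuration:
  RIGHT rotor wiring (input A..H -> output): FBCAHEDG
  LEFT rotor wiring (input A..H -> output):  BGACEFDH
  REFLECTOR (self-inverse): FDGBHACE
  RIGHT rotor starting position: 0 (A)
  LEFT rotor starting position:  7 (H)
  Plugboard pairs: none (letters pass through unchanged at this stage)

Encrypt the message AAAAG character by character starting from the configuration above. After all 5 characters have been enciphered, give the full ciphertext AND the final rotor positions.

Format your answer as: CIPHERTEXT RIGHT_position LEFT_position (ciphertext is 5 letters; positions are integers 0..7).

Char 1 ('A'): step: R->1, L=7; A->plug->A->R->A->L->A->refl->F->L'->F->R'->G->plug->G
Char 2 ('A'): step: R->2, L=7; A->plug->A->R->A->L->A->refl->F->L'->F->R'->C->plug->C
Char 3 ('A'): step: R->3, L=7; A->plug->A->R->F->L->F->refl->A->L'->A->R'->D->plug->D
Char 4 ('A'): step: R->4, L=7; A->plug->A->R->D->L->B->refl->D->L'->E->R'->H->plug->H
Char 5 ('G'): step: R->5, L=7; G->plug->G->R->D->L->B->refl->D->L'->E->R'->E->plug->E
Final: ciphertext=GCDHE, RIGHT=5, LEFT=7

Answer: GCDHE 5 7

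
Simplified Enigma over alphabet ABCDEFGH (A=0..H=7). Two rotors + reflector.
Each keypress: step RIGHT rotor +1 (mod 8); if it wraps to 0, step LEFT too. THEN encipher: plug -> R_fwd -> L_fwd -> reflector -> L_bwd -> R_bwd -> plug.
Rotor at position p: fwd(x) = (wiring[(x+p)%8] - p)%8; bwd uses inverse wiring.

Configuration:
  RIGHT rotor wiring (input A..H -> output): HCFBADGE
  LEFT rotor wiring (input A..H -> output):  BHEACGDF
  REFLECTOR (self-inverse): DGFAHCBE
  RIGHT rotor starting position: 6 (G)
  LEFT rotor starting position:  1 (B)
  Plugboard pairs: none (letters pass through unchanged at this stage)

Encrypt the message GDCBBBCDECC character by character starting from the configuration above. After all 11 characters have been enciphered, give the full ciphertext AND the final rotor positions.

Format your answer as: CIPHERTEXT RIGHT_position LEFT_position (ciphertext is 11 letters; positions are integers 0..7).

Char 1 ('G'): step: R->7, L=1; G->plug->G->R->E->L->F->refl->C->L'->F->R'->A->plug->A
Char 2 ('D'): step: R->0, L->2 (L advanced); D->plug->D->R->B->L->G->refl->B->L'->E->R'->H->plug->H
Char 3 ('C'): step: R->1, L=2; C->plug->C->R->A->L->C->refl->F->L'->H->R'->D->plug->D
Char 4 ('B'): step: R->2, L=2; B->plug->B->R->H->L->F->refl->C->L'->A->R'->H->plug->H
Char 5 ('B'): step: R->3, L=2; B->plug->B->R->F->L->D->refl->A->L'->C->R'->H->plug->H
Char 6 ('B'): step: R->4, L=2; B->plug->B->R->H->L->F->refl->C->L'->A->R'->D->plug->D
Char 7 ('C'): step: R->5, L=2; C->plug->C->R->H->L->F->refl->C->L'->A->R'->F->plug->F
Char 8 ('D'): step: R->6, L=2; D->plug->D->R->E->L->B->refl->G->L'->B->R'->C->plug->C
Char 9 ('E'): step: R->7, L=2; E->plug->E->R->C->L->A->refl->D->L'->F->R'->A->plug->A
Char 10 ('C'): step: R->0, L->3 (L advanced); C->plug->C->R->F->L->G->refl->B->L'->H->R'->A->plug->A
Char 11 ('C'): step: R->1, L=3; C->plug->C->R->A->L->F->refl->C->L'->E->R'->B->plug->B
Final: ciphertext=AHDHHDFCAAB, RIGHT=1, LEFT=3

Answer: AHDHHDFCAAB 1 3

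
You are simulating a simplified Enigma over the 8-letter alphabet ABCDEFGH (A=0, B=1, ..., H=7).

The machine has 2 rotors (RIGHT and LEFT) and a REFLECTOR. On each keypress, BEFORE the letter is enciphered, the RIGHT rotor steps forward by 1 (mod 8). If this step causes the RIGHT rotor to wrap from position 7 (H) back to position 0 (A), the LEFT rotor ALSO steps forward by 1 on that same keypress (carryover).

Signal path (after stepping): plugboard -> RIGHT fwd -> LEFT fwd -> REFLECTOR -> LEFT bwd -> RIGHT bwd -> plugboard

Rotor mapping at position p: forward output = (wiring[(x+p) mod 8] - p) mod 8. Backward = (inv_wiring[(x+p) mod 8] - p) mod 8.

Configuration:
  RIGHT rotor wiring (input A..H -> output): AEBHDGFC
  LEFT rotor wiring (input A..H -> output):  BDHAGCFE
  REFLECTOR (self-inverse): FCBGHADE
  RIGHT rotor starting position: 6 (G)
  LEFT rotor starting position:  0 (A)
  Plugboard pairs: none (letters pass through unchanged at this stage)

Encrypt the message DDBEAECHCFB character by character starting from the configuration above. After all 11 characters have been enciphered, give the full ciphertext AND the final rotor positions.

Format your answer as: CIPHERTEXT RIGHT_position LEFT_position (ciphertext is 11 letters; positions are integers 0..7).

Char 1 ('D'): step: R->7, L=0; D->plug->D->R->C->L->H->refl->E->L'->H->R'->G->plug->G
Char 2 ('D'): step: R->0, L->1 (L advanced); D->plug->D->R->H->L->A->refl->F->L'->D->R'->E->plug->E
Char 3 ('B'): step: R->1, L=1; B->plug->B->R->A->L->C->refl->B->L'->E->R'->F->plug->F
Char 4 ('E'): step: R->2, L=1; E->plug->E->R->D->L->F->refl->A->L'->H->R'->A->plug->A
Char 5 ('A'): step: R->3, L=1; A->plug->A->R->E->L->B->refl->C->L'->A->R'->B->plug->B
Char 6 ('E'): step: R->4, L=1; E->plug->E->R->E->L->B->refl->C->L'->A->R'->F->plug->F
Char 7 ('C'): step: R->5, L=1; C->plug->C->R->F->L->E->refl->H->L'->C->R'->G->plug->G
Char 8 ('H'): step: R->6, L=1; H->plug->H->R->A->L->C->refl->B->L'->E->R'->B->plug->B
Char 9 ('C'): step: R->7, L=1; C->plug->C->R->F->L->E->refl->H->L'->C->R'->D->plug->D
Char 10 ('F'): step: R->0, L->2 (L advanced); F->plug->F->R->G->L->H->refl->E->L'->C->R'->H->plug->H
Char 11 ('B'): step: R->1, L=2; B->plug->B->R->A->L->F->refl->A->L'->D->R'->A->plug->A
Final: ciphertext=GEFABFGBDHA, RIGHT=1, LEFT=2

Answer: GEFABFGBDHA 1 2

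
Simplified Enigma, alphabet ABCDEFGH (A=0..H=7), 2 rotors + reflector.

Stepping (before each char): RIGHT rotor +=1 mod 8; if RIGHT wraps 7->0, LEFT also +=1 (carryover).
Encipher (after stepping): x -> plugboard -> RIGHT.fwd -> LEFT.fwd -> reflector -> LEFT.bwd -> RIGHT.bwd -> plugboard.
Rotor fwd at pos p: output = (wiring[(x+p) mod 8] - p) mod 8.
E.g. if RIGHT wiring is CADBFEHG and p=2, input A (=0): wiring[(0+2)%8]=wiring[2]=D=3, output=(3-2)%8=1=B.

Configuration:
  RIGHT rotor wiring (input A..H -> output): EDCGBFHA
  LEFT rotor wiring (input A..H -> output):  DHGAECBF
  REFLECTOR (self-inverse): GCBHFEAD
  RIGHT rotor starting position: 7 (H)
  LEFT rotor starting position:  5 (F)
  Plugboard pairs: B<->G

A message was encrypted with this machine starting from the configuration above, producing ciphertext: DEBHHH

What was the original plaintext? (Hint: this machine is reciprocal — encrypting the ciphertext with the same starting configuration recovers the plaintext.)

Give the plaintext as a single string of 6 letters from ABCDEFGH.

Answer: AFCCFE

Derivation:
Char 1 ('D'): step: R->0, L->6 (L advanced); D->plug->D->R->G->L->G->refl->A->L'->E->R'->A->plug->A
Char 2 ('E'): step: R->1, L=6; E->plug->E->R->E->L->A->refl->G->L'->G->R'->F->plug->F
Char 3 ('B'): step: R->2, L=6; B->plug->G->R->C->L->F->refl->E->L'->H->R'->C->plug->C
Char 4 ('H'): step: R->3, L=6; H->plug->H->R->H->L->E->refl->F->L'->C->R'->C->plug->C
Char 5 ('H'): step: R->4, L=6; H->plug->H->R->C->L->F->refl->E->L'->H->R'->F->plug->F
Char 6 ('H'): step: R->5, L=6; H->plug->H->R->E->L->A->refl->G->L'->G->R'->E->plug->E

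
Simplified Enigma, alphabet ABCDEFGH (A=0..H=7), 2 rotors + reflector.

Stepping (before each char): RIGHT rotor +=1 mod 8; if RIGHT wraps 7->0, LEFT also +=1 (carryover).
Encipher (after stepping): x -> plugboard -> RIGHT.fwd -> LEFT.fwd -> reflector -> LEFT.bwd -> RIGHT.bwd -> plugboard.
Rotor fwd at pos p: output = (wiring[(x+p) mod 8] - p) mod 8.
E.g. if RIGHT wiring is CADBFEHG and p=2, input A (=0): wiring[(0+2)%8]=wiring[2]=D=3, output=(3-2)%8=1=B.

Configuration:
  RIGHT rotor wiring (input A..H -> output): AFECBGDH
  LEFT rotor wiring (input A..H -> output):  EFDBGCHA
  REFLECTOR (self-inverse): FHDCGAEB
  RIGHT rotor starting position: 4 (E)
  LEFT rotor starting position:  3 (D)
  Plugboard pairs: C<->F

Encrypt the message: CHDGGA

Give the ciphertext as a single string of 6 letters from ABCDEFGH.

Answer: HGCEEB

Derivation:
Char 1 ('C'): step: R->5, L=3; C->plug->F->R->H->L->A->refl->F->L'->E->R'->H->plug->H
Char 2 ('H'): step: R->6, L=3; H->plug->H->R->A->L->G->refl->E->L'->D->R'->G->plug->G
Char 3 ('D'): step: R->7, L=3; D->plug->D->R->F->L->B->refl->H->L'->C->R'->F->plug->C
Char 4 ('G'): step: R->0, L->4 (L advanced); G->plug->G->R->D->L->E->refl->G->L'->B->R'->E->plug->E
Char 5 ('G'): step: R->1, L=4; G->plug->G->R->G->L->H->refl->B->L'->F->R'->E->plug->E
Char 6 ('A'): step: R->2, L=4; A->plug->A->R->C->L->D->refl->C->L'->A->R'->B->plug->B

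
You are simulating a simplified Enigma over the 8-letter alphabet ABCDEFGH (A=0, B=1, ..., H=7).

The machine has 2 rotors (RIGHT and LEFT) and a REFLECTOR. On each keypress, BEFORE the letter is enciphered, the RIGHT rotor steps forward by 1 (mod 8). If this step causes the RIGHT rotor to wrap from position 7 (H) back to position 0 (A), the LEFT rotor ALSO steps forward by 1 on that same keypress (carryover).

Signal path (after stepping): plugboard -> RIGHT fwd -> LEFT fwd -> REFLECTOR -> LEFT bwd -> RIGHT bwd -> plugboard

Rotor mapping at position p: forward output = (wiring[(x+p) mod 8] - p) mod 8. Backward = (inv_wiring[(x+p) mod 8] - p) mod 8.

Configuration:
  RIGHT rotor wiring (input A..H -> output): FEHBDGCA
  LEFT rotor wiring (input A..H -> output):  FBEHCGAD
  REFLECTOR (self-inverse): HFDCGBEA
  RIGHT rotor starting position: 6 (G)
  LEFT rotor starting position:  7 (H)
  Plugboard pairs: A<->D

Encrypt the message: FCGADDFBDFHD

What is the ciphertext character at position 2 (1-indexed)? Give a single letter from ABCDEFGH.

Char 1 ('F'): step: R->7, L=7; F->plug->F->R->E->L->A->refl->H->L'->G->R'->B->plug->B
Char 2 ('C'): step: R->0, L->0 (L advanced); C->plug->C->R->H->L->D->refl->C->L'->E->R'->B->plug->B

B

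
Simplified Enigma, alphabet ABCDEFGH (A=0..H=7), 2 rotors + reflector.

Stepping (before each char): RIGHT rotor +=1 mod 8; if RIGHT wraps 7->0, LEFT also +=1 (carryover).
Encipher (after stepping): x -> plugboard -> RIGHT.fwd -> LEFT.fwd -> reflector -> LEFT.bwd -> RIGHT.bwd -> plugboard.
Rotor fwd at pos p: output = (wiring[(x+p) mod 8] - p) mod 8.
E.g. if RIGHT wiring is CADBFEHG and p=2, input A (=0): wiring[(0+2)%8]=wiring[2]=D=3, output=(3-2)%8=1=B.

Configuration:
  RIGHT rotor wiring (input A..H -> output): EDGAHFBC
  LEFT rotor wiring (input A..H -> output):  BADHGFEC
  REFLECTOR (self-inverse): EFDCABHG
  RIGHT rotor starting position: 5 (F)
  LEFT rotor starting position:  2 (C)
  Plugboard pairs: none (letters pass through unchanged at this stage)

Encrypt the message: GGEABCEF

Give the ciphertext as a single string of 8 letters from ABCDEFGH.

Answer: EDDGDFFH

Derivation:
Char 1 ('G'): step: R->6, L=2; G->plug->G->R->B->L->F->refl->B->L'->A->R'->E->plug->E
Char 2 ('G'): step: R->7, L=2; G->plug->G->R->G->L->H->refl->G->L'->H->R'->D->plug->D
Char 3 ('E'): step: R->0, L->3 (L advanced); E->plug->E->R->H->L->A->refl->E->L'->A->R'->D->plug->D
Char 4 ('A'): step: R->1, L=3; A->plug->A->R->C->L->C->refl->D->L'->B->R'->G->plug->G
Char 5 ('B'): step: R->2, L=3; B->plug->B->R->G->L->F->refl->B->L'->D->R'->D->plug->D
Char 6 ('C'): step: R->3, L=3; C->plug->C->R->C->L->C->refl->D->L'->B->R'->F->plug->F
Char 7 ('E'): step: R->4, L=3; E->plug->E->R->A->L->E->refl->A->L'->H->R'->F->plug->F
Char 8 ('F'): step: R->5, L=3; F->plug->F->R->B->L->D->refl->C->L'->C->R'->H->plug->H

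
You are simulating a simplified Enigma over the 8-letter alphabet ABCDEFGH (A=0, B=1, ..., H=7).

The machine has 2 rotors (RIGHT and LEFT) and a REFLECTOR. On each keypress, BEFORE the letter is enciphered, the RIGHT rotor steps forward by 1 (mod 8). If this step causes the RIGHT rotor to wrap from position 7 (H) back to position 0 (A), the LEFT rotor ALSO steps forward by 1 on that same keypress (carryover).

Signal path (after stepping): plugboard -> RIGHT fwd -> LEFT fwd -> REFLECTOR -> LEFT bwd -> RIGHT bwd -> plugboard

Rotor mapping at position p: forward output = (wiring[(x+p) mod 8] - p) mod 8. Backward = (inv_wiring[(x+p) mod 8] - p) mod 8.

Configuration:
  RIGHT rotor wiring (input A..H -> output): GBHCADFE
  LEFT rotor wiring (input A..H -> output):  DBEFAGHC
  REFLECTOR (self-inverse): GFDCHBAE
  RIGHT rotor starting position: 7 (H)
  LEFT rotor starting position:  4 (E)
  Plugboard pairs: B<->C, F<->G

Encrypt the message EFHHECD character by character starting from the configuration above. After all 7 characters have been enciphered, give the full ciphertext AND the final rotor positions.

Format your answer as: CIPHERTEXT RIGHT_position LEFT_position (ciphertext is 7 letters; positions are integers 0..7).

Char 1 ('E'): step: R->0, L->5 (L advanced); E->plug->E->R->A->L->B->refl->F->L'->C->R'->D->plug->D
Char 2 ('F'): step: R->1, L=5; F->plug->G->R->D->L->G->refl->A->L'->G->R'->B->plug->C
Char 3 ('H'): step: R->2, L=5; H->plug->H->R->H->L->D->refl->C->L'->B->R'->D->plug->D
Char 4 ('H'): step: R->3, L=5; H->plug->H->R->E->L->E->refl->H->L'->F->R'->B->plug->C
Char 5 ('E'): step: R->4, L=5; E->plug->E->R->C->L->F->refl->B->L'->A->R'->D->plug->D
Char 6 ('C'): step: R->5, L=5; C->plug->B->R->A->L->B->refl->F->L'->C->R'->F->plug->G
Char 7 ('D'): step: R->6, L=5; D->plug->D->R->D->L->G->refl->A->L'->G->R'->B->plug->C
Final: ciphertext=DCDCDGC, RIGHT=6, LEFT=5

Answer: DCDCDGC 6 5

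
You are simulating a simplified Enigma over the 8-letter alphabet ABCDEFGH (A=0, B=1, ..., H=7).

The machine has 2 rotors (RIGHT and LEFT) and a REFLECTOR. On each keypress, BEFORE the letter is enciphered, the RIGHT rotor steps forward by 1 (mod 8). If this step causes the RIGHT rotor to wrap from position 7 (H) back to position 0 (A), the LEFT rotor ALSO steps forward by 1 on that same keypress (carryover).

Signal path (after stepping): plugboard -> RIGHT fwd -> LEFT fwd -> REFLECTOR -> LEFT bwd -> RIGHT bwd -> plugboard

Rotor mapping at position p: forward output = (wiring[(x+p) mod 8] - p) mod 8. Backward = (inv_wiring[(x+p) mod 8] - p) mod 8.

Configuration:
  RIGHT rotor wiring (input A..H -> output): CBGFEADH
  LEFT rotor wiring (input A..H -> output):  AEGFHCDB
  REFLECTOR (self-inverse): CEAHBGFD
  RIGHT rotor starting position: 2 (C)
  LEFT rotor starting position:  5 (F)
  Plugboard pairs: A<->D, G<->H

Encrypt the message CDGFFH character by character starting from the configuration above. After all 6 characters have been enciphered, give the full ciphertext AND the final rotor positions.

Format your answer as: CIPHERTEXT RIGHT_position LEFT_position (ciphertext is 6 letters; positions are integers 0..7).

Answer: DGBHCF 0 6

Derivation:
Char 1 ('C'): step: R->3, L=5; C->plug->C->R->F->L->B->refl->E->L'->C->R'->A->plug->D
Char 2 ('D'): step: R->4, L=5; D->plug->A->R->A->L->F->refl->G->L'->B->R'->H->plug->G
Char 3 ('G'): step: R->5, L=5; G->plug->H->R->H->L->C->refl->A->L'->G->R'->B->plug->B
Char 4 ('F'): step: R->6, L=5; F->plug->F->R->H->L->C->refl->A->L'->G->R'->G->plug->H
Char 5 ('F'): step: R->7, L=5; F->plug->F->R->F->L->B->refl->E->L'->C->R'->C->plug->C
Char 6 ('H'): step: R->0, L->6 (L advanced); H->plug->G->R->D->L->G->refl->F->L'->A->R'->F->plug->F
Final: ciphertext=DGBHCF, RIGHT=0, LEFT=6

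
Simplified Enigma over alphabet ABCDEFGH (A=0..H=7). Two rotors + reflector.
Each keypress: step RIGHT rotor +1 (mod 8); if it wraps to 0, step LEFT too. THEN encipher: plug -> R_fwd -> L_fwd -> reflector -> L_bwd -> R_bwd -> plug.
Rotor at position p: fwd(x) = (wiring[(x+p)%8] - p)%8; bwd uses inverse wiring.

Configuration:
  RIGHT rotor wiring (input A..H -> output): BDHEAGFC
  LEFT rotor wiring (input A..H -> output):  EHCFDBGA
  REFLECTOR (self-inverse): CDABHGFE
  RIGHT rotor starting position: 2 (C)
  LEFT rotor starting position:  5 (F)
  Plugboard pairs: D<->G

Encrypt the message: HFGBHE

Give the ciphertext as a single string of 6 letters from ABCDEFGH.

Char 1 ('H'): step: R->3, L=5; H->plug->H->R->E->L->C->refl->A->L'->G->R'->F->plug->F
Char 2 ('F'): step: R->4, L=5; F->plug->F->R->H->L->G->refl->F->L'->F->R'->E->plug->E
Char 3 ('G'): step: R->5, L=5; G->plug->D->R->E->L->C->refl->A->L'->G->R'->E->plug->E
Char 4 ('B'): step: R->6, L=5; B->plug->B->R->E->L->C->refl->A->L'->G->R'->F->plug->F
Char 5 ('H'): step: R->7, L=5; H->plug->H->R->G->L->A->refl->C->L'->E->R'->C->plug->C
Char 6 ('E'): step: R->0, L->6 (L advanced); E->plug->E->R->A->L->A->refl->C->L'->B->R'->A->plug->A

Answer: FEEFCA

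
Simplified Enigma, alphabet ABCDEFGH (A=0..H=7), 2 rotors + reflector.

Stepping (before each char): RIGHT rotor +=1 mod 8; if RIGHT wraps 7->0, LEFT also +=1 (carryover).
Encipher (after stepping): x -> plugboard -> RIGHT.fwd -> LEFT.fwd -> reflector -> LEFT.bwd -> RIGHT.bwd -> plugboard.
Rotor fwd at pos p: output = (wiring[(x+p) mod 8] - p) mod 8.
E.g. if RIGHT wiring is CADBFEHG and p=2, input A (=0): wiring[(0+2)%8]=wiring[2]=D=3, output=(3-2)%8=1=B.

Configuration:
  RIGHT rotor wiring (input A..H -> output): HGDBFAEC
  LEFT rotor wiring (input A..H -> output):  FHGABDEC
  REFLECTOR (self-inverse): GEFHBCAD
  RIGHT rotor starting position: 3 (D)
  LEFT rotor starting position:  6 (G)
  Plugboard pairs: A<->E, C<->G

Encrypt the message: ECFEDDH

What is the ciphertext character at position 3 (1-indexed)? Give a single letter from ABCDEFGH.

Char 1 ('E'): step: R->4, L=6; E->plug->A->R->B->L->E->refl->B->L'->D->R'->E->plug->A
Char 2 ('C'): step: R->5, L=6; C->plug->G->R->E->L->A->refl->G->L'->A->R'->H->plug->H
Char 3 ('F'): step: R->6, L=6; F->plug->F->R->D->L->B->refl->E->L'->B->R'->C->plug->G

G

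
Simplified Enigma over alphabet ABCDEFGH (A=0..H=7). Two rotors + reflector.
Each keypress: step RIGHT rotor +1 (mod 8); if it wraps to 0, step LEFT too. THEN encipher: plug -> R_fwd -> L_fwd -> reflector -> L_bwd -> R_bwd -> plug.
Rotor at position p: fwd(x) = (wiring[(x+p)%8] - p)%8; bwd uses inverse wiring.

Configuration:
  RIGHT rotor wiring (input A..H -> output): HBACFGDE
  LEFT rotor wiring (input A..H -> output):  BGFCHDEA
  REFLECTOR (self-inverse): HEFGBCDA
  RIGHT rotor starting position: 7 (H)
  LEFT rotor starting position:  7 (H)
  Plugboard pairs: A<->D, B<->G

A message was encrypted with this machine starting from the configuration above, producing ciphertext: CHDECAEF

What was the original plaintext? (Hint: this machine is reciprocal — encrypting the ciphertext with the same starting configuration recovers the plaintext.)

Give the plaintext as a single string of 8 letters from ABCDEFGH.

Char 1 ('C'): step: R->0, L->0 (L advanced); C->plug->C->R->A->L->B->refl->E->L'->G->R'->F->plug->F
Char 2 ('H'): step: R->1, L=0; H->plug->H->R->G->L->E->refl->B->L'->A->R'->A->plug->D
Char 3 ('D'): step: R->2, L=0; D->plug->A->R->G->L->E->refl->B->L'->A->R'->B->plug->G
Char 4 ('E'): step: R->3, L=0; E->plug->E->R->B->L->G->refl->D->L'->F->R'->H->plug->H
Char 5 ('C'): step: R->4, L=0; C->plug->C->R->H->L->A->refl->H->L'->E->R'->G->plug->B
Char 6 ('A'): step: R->5, L=0; A->plug->D->R->C->L->F->refl->C->L'->D->R'->F->plug->F
Char 7 ('E'): step: R->6, L=0; E->plug->E->R->C->L->F->refl->C->L'->D->R'->D->plug->A
Char 8 ('F'): step: R->7, L=0; F->plug->F->R->G->L->E->refl->B->L'->A->R'->B->plug->G

Answer: FDGHBFAG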